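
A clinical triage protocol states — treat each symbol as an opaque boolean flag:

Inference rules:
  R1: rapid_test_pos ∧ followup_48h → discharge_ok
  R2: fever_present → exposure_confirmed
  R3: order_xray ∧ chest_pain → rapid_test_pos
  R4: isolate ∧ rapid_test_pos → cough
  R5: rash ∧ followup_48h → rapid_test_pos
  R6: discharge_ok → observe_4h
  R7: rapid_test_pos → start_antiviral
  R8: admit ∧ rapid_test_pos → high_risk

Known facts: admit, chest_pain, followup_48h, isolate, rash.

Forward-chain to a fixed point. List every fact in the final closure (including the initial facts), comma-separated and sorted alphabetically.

admit, chest_pain, cough, discharge_ok, followup_48h, high_risk, isolate, observe_4h, rapid_test_pos, rash, start_antiviral

Round 1 — R5, derive rapid_test_pos.
Round 2 — R1, R4, R7, R8, derive discharge_ok, cough, start_antiviral, high_risk.
Round 3 — R6, derive observe_4h.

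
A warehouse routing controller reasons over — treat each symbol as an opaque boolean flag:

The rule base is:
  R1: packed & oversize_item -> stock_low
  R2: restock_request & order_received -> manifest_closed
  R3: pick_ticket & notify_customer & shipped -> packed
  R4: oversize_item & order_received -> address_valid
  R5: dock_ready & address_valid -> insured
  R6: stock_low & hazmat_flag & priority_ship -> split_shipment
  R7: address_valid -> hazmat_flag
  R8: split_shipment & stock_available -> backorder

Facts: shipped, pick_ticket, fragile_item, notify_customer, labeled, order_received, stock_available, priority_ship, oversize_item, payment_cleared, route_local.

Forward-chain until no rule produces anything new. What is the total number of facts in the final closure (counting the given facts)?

Round 1 fires R3, R4, giving packed, address_valid.
Round 2 fires R1, R7, giving stock_low, hazmat_flag.
Round 3 fires R6, giving split_shipment.
Round 4 fires R8, giving backorder.
Closure: {address_valid, backorder, fragile_item, hazmat_flag, labeled, notify_customer, order_received, oversize_item, packed, payment_cleared, pick_ticket, priority_ship, route_local, shipped, split_shipment, stock_available, stock_low} — 17 facts.

17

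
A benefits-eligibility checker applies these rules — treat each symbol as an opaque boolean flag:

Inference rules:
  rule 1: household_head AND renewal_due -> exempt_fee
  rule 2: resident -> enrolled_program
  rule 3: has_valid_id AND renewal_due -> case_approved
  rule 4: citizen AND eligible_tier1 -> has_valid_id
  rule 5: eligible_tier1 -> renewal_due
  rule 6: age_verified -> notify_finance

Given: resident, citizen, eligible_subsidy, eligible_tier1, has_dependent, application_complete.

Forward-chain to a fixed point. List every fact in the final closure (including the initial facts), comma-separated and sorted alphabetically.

application_complete, case_approved, citizen, eligible_subsidy, eligible_tier1, enrolled_program, has_dependent, has_valid_id, renewal_due, resident

Round 1 — rule 2, rule 4, rule 5, derive enrolled_program, has_valid_id, renewal_due.
Round 2 — rule 3, derive case_approved.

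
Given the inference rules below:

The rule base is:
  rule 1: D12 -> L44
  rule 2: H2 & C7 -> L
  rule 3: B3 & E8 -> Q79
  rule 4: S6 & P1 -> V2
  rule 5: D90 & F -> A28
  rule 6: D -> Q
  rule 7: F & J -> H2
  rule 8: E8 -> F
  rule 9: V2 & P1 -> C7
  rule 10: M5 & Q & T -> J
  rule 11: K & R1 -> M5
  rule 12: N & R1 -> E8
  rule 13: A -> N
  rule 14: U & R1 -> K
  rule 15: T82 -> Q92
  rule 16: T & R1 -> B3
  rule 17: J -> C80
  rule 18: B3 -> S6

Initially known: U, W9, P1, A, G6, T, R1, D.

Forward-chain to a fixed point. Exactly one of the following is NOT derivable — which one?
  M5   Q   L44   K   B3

[1] rule 6 [D -> Q]; rule 13 [A -> N]; rule 14 [U & R1 -> K]; rule 16 [T & R1 -> B3]. ⇒ new: Q, N, K, B3.
[2] rule 11 [K & R1 -> M5]; rule 12 [N & R1 -> E8]; rule 18 [B3 -> S6]. ⇒ new: M5, E8, S6.
[3] rule 3 [B3 & E8 -> Q79]; rule 4 [S6 & P1 -> V2]; rule 8 [E8 -> F]; rule 10 [M5 & Q & T -> J]. ⇒ new: Q79, V2, F, J.
[4] rule 7 [F & J -> H2]; rule 9 [V2 & P1 -> C7]; rule 17 [J -> C80]. ⇒ new: H2, C7, C80.
[5] rule 2 [H2 & C7 -> L]. ⇒ new: L.
Derived: K (round 1), B3 (round 1), M5 (round 2), Q (round 1). L44 never appears in any round.

L44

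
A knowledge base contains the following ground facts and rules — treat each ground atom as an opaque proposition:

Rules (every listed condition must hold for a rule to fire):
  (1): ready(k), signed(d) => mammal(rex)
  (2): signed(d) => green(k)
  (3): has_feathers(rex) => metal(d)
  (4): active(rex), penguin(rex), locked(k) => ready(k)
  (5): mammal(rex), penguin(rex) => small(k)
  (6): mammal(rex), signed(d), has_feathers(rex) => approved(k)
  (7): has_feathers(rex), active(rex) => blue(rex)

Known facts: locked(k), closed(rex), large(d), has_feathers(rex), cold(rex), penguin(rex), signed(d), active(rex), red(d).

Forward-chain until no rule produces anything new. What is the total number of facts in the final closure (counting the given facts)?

16

[1] (2) [signed(d) => green(k)]; (3) [has_feathers(rex) => metal(d)]; (4) [active(rex), penguin(rex), locked(k) => ready(k)]; (7) [has_feathers(rex), active(rex) => blue(rex)]. ⇒ new: green(k), metal(d), ready(k), blue(rex).
[2] (1) [ready(k), signed(d) => mammal(rex)]. ⇒ new: mammal(rex).
[3] (5) [mammal(rex), penguin(rex) => small(k)]; (6) [mammal(rex), signed(d), has_feathers(rex) => approved(k)]. ⇒ new: small(k), approved(k).
Closure: {active(rex), approved(k), blue(rex), closed(rex), cold(rex), green(k), has_feathers(rex), large(d), locked(k), mammal(rex), metal(d), penguin(rex), ready(k), red(d), signed(d), small(k)} — 16 facts.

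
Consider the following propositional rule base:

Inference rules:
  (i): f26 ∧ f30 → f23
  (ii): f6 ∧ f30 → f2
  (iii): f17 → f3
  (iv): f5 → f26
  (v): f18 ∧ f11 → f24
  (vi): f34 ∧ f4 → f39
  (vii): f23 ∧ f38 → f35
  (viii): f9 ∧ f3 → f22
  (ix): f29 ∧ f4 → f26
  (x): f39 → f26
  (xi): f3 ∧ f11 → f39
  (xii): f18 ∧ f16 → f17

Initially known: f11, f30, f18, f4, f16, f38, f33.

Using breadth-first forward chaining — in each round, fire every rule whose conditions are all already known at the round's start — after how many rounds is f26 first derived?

Round 1: (v) [f18 ∧ f11 → f24]; (xii) [f18 ∧ f16 → f17]. Adds f24, f17.
Round 2: (iii) [f17 → f3]. Adds f3.
Round 3: (xi) [f3 ∧ f11 → f39]. Adds f39.
Round 4: (x) [f39 → f26]. Adds f26.
f26 first appears in round 4.

4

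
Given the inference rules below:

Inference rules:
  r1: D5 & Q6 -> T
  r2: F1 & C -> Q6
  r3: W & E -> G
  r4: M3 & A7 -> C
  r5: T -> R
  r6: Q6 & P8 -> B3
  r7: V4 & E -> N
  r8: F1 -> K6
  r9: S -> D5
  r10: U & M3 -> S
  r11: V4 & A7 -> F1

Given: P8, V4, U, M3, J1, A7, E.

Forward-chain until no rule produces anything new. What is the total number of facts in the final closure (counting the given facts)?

17

Round 1: r4 [M3 & A7 -> C]; r7 [V4 & E -> N]; r10 [U & M3 -> S]; r11 [V4 & A7 -> F1]. New: C, N, S, F1.
Round 2: r2 [F1 & C -> Q6]; r8 [F1 -> K6]; r9 [S -> D5]. New: Q6, K6, D5.
Round 3: r1 [D5 & Q6 -> T]; r6 [Q6 & P8 -> B3]. New: T, B3.
Round 4: r5 [T -> R]. New: R.
Closure: {A7, B3, C, D5, E, F1, J1, K6, M3, N, P8, Q6, R, S, T, U, V4} — 17 facts.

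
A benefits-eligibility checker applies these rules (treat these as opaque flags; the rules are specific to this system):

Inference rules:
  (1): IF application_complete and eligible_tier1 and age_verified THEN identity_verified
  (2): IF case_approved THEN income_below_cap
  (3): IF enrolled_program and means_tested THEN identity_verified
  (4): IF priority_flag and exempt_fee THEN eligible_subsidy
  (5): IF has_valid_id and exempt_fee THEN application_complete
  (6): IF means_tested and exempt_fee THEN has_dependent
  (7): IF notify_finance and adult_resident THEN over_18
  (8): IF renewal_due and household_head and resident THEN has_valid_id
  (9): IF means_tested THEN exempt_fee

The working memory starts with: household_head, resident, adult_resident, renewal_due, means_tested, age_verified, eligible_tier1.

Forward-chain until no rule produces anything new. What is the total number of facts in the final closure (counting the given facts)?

Round 1 fires (8), (9), giving has_valid_id, exempt_fee.
Round 2 fires (5), (6), giving application_complete, has_dependent.
Round 3 fires (1), giving identity_verified.
Closure: {adult_resident, age_verified, application_complete, eligible_tier1, exempt_fee, has_dependent, has_valid_id, household_head, identity_verified, means_tested, renewal_due, resident} — 12 facts.

12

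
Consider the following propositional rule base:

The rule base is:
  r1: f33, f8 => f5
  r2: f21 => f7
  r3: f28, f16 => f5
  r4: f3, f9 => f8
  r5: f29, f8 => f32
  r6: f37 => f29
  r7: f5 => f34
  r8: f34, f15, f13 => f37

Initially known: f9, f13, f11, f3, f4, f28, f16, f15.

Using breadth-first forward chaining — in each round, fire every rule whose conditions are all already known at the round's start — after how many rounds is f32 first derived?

5

Round 1 — r3, r4, derive f5, f8.
Round 2 — r7, derive f34.
Round 3 — r8, derive f37.
Round 4 — r6, derive f29.
Round 5 — r5, derive f32.
f32 first appears in round 5.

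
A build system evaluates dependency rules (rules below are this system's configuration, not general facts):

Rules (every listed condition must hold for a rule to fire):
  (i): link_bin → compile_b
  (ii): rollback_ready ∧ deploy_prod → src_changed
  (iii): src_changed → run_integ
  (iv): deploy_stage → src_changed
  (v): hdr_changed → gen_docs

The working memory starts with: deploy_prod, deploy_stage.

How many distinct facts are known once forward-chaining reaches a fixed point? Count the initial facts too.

4

Round 1: (iv) [deploy_stage → src_changed]. New: src_changed.
Round 2: (iii) [src_changed → run_integ]. New: run_integ.
Closure: {deploy_prod, deploy_stage, run_integ, src_changed} — 4 facts.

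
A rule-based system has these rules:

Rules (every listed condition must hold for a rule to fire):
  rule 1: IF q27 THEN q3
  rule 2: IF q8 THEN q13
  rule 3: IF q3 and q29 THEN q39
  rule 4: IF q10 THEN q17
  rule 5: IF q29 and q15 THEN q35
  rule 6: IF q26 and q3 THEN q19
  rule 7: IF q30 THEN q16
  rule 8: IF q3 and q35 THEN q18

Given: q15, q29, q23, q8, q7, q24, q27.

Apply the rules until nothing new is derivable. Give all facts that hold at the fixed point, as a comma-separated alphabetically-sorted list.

q13, q15, q18, q23, q24, q27, q29, q3, q35, q39, q7, q8

Round 1: rule 1 [IF q27 THEN q3]; rule 2 [IF q8 THEN q13]; rule 5 [IF q29 and q15 THEN q35]. New: q3, q13, q35.
Round 2: rule 3 [IF q3 and q29 THEN q39]; rule 8 [IF q3 and q35 THEN q18]. New: q39, q18.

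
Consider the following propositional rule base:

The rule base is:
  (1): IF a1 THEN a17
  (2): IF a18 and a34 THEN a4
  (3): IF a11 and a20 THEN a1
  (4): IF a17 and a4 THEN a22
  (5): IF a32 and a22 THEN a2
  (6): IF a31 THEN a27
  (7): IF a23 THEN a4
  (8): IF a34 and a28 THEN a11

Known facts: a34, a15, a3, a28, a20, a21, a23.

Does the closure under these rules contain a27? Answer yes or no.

no

[1] (7) [IF a23 THEN a4]; (8) [IF a34 and a28 THEN a11]. ⇒ new: a4, a11.
[2] (3) [IF a11 and a20 THEN a1]. ⇒ new: a1.
[3] (1) [IF a1 THEN a17]. ⇒ new: a17.
[4] (4) [IF a17 and a4 THEN a22]. ⇒ new: a22.
Fixed point reached. a27 is concluded only by (6); (6) needs a31 (never derived).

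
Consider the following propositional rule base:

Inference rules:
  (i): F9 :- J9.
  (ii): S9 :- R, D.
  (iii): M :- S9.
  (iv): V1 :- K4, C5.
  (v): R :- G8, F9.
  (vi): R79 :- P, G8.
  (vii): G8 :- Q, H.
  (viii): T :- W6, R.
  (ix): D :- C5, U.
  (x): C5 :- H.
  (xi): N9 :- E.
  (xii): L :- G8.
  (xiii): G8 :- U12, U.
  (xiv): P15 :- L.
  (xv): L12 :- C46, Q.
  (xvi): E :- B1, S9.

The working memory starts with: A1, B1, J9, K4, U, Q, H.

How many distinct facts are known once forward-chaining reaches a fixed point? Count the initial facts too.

19

Round 1 fires (i), (vii), (x), giving F9, G8, C5.
Round 2 fires (iv), (v), (ix), (xii), giving V1, R, D, L.
Round 3 fires (ii), (xiv), giving S9, P15.
Round 4 fires (iii), (xvi), giving M, E.
Round 5 fires (xi), giving N9.
Closure: {A1, B1, C5, D, E, F9, G8, H, J9, K4, L, M, N9, P15, Q, R, S9, U, V1} — 19 facts.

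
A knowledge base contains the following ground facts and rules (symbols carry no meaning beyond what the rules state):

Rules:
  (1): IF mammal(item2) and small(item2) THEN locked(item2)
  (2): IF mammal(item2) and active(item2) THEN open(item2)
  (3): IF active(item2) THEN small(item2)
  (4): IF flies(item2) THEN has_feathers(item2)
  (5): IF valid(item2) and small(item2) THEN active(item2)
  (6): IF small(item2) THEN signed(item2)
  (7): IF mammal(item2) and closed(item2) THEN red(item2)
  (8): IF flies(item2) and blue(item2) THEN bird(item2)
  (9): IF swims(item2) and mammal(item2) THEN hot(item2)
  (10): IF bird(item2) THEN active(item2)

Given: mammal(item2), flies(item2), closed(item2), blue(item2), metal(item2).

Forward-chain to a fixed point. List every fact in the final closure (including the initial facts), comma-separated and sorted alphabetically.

Round 1 — (4), (7), (8), derive has_feathers(item2), red(item2), bird(item2).
Round 2 — (10), derive active(item2).
Round 3 — (2), (3), derive open(item2), small(item2).
Round 4 — (1), (6), derive locked(item2), signed(item2).

active(item2), bird(item2), blue(item2), closed(item2), flies(item2), has_feathers(item2), locked(item2), mammal(item2), metal(item2), open(item2), red(item2), signed(item2), small(item2)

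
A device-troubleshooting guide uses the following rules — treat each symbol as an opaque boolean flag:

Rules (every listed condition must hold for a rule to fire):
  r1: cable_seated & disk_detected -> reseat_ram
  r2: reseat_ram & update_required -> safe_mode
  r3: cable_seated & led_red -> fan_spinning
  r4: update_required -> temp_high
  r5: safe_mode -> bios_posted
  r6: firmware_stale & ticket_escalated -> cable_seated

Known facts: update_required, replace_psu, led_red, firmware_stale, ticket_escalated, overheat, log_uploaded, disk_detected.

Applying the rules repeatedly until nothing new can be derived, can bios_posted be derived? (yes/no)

[1] r4 [update_required -> temp_high]; r6 [firmware_stale & ticket_escalated -> cable_seated]. ⇒ new: temp_high, cable_seated.
[2] r1 [cable_seated & disk_detected -> reseat_ram]; r3 [cable_seated & led_red -> fan_spinning]. ⇒ new: reseat_ram, fan_spinning.
[3] r2 [reseat_ram & update_required -> safe_mode]. ⇒ new: safe_mode.
[4] r5 [safe_mode -> bios_posted]. ⇒ new: bios_posted.
bios_posted appears in round 4, so it is derivable.

yes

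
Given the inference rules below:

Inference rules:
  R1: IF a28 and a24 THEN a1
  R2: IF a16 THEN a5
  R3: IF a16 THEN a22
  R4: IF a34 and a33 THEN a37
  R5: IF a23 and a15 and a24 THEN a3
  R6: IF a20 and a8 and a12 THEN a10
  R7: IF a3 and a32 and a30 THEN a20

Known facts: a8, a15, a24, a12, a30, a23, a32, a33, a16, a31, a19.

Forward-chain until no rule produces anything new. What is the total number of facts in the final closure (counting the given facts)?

Round 1 fires R2, R3, R5, giving a5, a22, a3.
Round 2 fires R7, giving a20.
Round 3 fires R6, giving a10.
Closure: {a10, a12, a15, a16, a19, a20, a22, a23, a24, a3, a30, a31, a32, a33, a5, a8} — 16 facts.

16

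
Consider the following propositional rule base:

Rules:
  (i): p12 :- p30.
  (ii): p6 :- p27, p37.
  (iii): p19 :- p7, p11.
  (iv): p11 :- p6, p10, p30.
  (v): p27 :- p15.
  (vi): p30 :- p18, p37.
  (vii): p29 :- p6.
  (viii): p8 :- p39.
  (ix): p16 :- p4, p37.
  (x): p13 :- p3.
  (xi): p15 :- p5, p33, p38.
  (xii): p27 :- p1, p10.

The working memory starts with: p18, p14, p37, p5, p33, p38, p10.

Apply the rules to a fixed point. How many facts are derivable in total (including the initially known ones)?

14

Round 1: (vi) [p30 :- p18, p37.]; (xi) [p15 :- p5, p33, p38.]. Adds p30, p15.
Round 2: (i) [p12 :- p30.]; (v) [p27 :- p15.]. Adds p12, p27.
Round 3: (ii) [p6 :- p27, p37.]. Adds p6.
Round 4: (iv) [p11 :- p6, p10, p30.]; (vii) [p29 :- p6.]. Adds p11, p29.
Closure: {p10, p11, p12, p14, p15, p18, p27, p29, p30, p33, p37, p38, p5, p6} — 14 facts.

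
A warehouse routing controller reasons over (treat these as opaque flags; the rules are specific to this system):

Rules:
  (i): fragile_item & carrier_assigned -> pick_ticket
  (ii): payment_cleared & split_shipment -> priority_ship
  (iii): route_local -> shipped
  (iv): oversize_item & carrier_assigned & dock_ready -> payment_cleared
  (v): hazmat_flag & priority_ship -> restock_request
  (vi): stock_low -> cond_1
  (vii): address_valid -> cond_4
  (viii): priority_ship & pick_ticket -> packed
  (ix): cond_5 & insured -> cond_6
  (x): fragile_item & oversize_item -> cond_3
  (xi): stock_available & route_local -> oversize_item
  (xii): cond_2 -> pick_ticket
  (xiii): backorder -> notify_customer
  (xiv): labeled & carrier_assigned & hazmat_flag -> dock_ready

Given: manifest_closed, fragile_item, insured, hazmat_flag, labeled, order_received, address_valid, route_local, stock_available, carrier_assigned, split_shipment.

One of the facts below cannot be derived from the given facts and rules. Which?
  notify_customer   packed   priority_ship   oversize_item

Round 1: (i) [fragile_item & carrier_assigned -> pick_ticket]; (iii) [route_local -> shipped]; (vii) [address_valid -> cond_4]; (xi) [stock_available & route_local -> oversize_item]; (xiv) [labeled & carrier_assigned & hazmat_flag -> dock_ready]. New: pick_ticket, shipped, cond_4, oversize_item, dock_ready.
Round 2: (iv) [oversize_item & carrier_assigned & dock_ready -> payment_cleared]; (x) [fragile_item & oversize_item -> cond_3]. New: payment_cleared, cond_3.
Round 3: (ii) [payment_cleared & split_shipment -> priority_ship]. New: priority_ship.
Round 4: (v) [hazmat_flag & priority_ship -> restock_request]; (viii) [priority_ship & pick_ticket -> packed]. New: restock_request, packed.
Derived: oversize_item (round 1), packed (round 4), priority_ship (round 3). notify_customer never appears in any round.

notify_customer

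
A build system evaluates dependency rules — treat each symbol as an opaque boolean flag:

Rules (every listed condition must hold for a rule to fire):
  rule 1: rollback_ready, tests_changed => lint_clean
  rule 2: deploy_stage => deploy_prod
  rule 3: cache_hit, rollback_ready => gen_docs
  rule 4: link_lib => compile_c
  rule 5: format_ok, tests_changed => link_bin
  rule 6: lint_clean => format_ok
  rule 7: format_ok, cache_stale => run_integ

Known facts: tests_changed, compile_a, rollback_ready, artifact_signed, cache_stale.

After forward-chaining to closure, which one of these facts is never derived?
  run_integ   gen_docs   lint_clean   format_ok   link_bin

Round 1 fires rule 1, giving lint_clean.
Round 2 fires rule 6, giving format_ok.
Round 3 fires rule 5, rule 7, giving link_bin, run_integ.
Derived: link_bin (round 3), format_ok (round 2), run_integ (round 3), lint_clean (round 1). gen_docs never appears in any round.

gen_docs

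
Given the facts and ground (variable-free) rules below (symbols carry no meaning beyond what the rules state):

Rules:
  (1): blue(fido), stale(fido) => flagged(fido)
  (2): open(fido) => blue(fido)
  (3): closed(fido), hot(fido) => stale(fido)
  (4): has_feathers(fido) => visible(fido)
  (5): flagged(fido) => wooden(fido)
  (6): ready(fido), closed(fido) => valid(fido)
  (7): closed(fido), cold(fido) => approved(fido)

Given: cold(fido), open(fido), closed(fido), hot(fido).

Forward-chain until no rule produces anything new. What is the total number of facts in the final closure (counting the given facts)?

9

Round 1: (2) [open(fido) => blue(fido)]; (3) [closed(fido), hot(fido) => stale(fido)]; (7) [closed(fido), cold(fido) => approved(fido)]. New: blue(fido), stale(fido), approved(fido).
Round 2: (1) [blue(fido), stale(fido) => flagged(fido)]. New: flagged(fido).
Round 3: (5) [flagged(fido) => wooden(fido)]. New: wooden(fido).
Closure: {approved(fido), blue(fido), closed(fido), cold(fido), flagged(fido), hot(fido), open(fido), stale(fido), wooden(fido)} — 9 facts.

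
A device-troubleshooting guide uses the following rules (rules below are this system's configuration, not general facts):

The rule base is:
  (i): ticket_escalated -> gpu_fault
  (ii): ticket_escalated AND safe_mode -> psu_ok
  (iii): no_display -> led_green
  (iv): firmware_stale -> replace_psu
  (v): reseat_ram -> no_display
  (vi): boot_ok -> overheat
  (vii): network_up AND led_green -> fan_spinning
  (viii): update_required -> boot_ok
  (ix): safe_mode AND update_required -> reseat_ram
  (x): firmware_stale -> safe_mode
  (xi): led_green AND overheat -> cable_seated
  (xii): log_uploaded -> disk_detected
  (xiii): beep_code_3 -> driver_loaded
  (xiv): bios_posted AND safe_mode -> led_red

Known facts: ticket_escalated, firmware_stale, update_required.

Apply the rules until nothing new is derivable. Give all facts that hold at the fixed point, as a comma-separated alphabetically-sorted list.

boot_ok, cable_seated, firmware_stale, gpu_fault, led_green, no_display, overheat, psu_ok, replace_psu, reseat_ram, safe_mode, ticket_escalated, update_required

[1] (i) [ticket_escalated -> gpu_fault]; (iv) [firmware_stale -> replace_psu]; (viii) [update_required -> boot_ok]; (x) [firmware_stale -> safe_mode]. ⇒ new: gpu_fault, replace_psu, boot_ok, safe_mode.
[2] (ii) [ticket_escalated AND safe_mode -> psu_ok]; (vi) [boot_ok -> overheat]; (ix) [safe_mode AND update_required -> reseat_ram]. ⇒ new: psu_ok, overheat, reseat_ram.
[3] (v) [reseat_ram -> no_display]. ⇒ new: no_display.
[4] (iii) [no_display -> led_green]. ⇒ new: led_green.
[5] (xi) [led_green AND overheat -> cable_seated]. ⇒ new: cable_seated.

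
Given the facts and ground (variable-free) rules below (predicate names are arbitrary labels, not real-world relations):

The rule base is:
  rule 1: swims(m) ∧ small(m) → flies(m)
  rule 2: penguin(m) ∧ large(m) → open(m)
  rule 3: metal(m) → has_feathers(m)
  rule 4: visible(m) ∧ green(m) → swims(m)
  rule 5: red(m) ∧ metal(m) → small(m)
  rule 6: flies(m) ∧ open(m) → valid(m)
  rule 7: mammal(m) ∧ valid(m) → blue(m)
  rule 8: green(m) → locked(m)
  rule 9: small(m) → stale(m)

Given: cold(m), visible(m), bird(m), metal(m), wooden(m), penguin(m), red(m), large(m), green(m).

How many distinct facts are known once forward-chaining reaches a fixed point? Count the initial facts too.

Round 1: rule 2 [penguin(m) ∧ large(m) → open(m)]; rule 3 [metal(m) → has_feathers(m)]; rule 4 [visible(m) ∧ green(m) → swims(m)]; rule 5 [red(m) ∧ metal(m) → small(m)]; rule 8 [green(m) → locked(m)]. New: open(m), has_feathers(m), swims(m), small(m), locked(m).
Round 2: rule 1 [swims(m) ∧ small(m) → flies(m)]; rule 9 [small(m) → stale(m)]. New: flies(m), stale(m).
Round 3: rule 6 [flies(m) ∧ open(m) → valid(m)]. New: valid(m).
Closure: {bird(m), cold(m), flies(m), green(m), has_feathers(m), large(m), locked(m), metal(m), open(m), penguin(m), red(m), small(m), stale(m), swims(m), valid(m), visible(m), wooden(m)} — 17 facts.

17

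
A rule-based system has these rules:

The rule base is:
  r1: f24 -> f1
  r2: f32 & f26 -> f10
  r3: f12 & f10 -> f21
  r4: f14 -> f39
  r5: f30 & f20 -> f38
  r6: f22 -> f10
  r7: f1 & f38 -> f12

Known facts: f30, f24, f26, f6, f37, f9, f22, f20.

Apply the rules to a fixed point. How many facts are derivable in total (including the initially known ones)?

Round 1: r1 [f24 -> f1]; r5 [f30 & f20 -> f38]; r6 [f22 -> f10]. Adds f1, f38, f10.
Round 2: r7 [f1 & f38 -> f12]. Adds f12.
Round 3: r3 [f12 & f10 -> f21]. Adds f21.
Closure: {f1, f10, f12, f20, f21, f22, f24, f26, f30, f37, f38, f6, f9} — 13 facts.

13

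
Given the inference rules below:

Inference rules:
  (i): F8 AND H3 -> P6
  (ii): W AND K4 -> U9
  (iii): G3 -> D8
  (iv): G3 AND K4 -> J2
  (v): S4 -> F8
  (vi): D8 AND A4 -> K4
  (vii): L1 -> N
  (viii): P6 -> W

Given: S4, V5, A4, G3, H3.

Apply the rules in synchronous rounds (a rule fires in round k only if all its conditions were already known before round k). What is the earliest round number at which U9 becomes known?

Round 1 fires (iii), (v), giving D8, F8.
Round 2 fires (i), (vi), giving P6, K4.
Round 3 fires (iv), (viii), giving J2, W.
Round 4 fires (ii), giving U9.
U9 first appears in round 4.

4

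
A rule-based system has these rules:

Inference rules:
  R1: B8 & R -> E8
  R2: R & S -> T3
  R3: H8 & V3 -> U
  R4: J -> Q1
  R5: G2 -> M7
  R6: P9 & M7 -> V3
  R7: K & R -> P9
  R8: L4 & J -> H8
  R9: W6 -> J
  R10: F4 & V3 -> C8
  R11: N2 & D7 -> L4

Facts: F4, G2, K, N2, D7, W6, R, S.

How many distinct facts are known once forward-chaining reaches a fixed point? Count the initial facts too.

[1] R2 [R & S -> T3]; R5 [G2 -> M7]; R7 [K & R -> P9]; R9 [W6 -> J]; R11 [N2 & D7 -> L4]. ⇒ new: T3, M7, P9, J, L4.
[2] R4 [J -> Q1]; R6 [P9 & M7 -> V3]; R8 [L4 & J -> H8]. ⇒ new: Q1, V3, H8.
[3] R3 [H8 & V3 -> U]; R10 [F4 & V3 -> C8]. ⇒ new: U, C8.
Closure: {C8, D7, F4, G2, H8, J, K, L4, M7, N2, P9, Q1, R, S, T3, U, V3, W6} — 18 facts.

18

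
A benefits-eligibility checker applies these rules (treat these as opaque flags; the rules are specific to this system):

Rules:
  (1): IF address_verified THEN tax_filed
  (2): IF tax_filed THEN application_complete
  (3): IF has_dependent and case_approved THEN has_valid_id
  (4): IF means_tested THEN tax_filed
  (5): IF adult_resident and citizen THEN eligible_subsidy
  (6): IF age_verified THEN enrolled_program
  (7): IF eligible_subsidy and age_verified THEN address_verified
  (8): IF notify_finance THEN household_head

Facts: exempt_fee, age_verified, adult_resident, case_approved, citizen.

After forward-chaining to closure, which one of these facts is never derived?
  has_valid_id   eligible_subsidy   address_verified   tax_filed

Round 1 — (5), (6), derive eligible_subsidy, enrolled_program.
Round 2 — (7), derive address_verified.
Round 3 — (1), derive tax_filed.
Round 4 — (2), derive application_complete.
Derived: address_verified (round 2), tax_filed (round 3), eligible_subsidy (round 1). has_valid_id never appears in any round.

has_valid_id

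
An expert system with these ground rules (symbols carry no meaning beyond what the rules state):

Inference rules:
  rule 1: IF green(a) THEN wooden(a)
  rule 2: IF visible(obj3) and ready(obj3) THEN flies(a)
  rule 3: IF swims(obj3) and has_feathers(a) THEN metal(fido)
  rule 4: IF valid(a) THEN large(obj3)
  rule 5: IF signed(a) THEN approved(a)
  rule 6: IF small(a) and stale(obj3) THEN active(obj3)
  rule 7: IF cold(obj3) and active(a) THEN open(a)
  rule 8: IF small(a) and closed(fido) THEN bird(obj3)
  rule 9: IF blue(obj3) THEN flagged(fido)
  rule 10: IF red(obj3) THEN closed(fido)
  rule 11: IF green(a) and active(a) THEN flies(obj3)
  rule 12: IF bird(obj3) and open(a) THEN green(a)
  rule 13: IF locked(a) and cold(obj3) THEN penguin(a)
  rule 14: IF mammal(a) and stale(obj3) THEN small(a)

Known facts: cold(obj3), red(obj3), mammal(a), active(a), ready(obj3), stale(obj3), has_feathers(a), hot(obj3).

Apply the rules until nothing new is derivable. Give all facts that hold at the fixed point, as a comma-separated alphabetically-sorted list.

[1] rule 7 [IF cold(obj3) and active(a) THEN open(a)]; rule 10 [IF red(obj3) THEN closed(fido)]; rule 14 [IF mammal(a) and stale(obj3) THEN small(a)]. ⇒ new: open(a), closed(fido), small(a).
[2] rule 6 [IF small(a) and stale(obj3) THEN active(obj3)]; rule 8 [IF small(a) and closed(fido) THEN bird(obj3)]. ⇒ new: active(obj3), bird(obj3).
[3] rule 12 [IF bird(obj3) and open(a) THEN green(a)]. ⇒ new: green(a).
[4] rule 1 [IF green(a) THEN wooden(a)]; rule 11 [IF green(a) and active(a) THEN flies(obj3)]. ⇒ new: wooden(a), flies(obj3).

active(a), active(obj3), bird(obj3), closed(fido), cold(obj3), flies(obj3), green(a), has_feathers(a), hot(obj3), mammal(a), open(a), ready(obj3), red(obj3), small(a), stale(obj3), wooden(a)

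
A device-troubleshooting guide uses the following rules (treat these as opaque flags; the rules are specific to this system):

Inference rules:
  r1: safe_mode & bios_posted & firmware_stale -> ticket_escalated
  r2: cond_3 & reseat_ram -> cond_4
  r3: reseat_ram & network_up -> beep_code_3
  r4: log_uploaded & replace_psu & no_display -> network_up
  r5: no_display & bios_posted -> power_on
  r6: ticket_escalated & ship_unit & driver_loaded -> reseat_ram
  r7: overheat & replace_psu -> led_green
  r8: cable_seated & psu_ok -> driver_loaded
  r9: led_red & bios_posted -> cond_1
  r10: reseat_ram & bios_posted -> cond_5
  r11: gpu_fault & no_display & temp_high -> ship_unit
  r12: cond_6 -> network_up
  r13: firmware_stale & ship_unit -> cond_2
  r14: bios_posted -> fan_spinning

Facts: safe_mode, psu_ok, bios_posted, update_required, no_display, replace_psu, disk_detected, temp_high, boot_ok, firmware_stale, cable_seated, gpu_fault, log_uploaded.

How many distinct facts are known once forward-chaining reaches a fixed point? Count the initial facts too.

Round 1 fires r1, r4, r5, r8, r11, r14, giving ticket_escalated, network_up, power_on, driver_loaded, ship_unit, fan_spinning.
Round 2 fires r6, r13, giving reseat_ram, cond_2.
Round 3 fires r3, r10, giving beep_code_3, cond_5.
Closure: {beep_code_3, bios_posted, boot_ok, cable_seated, cond_2, cond_5, disk_detected, driver_loaded, fan_spinning, firmware_stale, gpu_fault, log_uploaded, network_up, no_display, power_on, psu_ok, replace_psu, reseat_ram, safe_mode, ship_unit, temp_high, ticket_escalated, update_required} — 23 facts.

23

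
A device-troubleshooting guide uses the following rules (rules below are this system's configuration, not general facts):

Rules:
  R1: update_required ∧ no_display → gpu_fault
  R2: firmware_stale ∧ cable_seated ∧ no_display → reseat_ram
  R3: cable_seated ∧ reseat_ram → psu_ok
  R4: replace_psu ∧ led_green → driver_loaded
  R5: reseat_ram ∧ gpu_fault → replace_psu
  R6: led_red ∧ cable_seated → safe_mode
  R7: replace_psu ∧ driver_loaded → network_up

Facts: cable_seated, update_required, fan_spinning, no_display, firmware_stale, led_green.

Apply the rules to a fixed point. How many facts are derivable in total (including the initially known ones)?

Round 1: R1 [update_required ∧ no_display → gpu_fault]; R2 [firmware_stale ∧ cable_seated ∧ no_display → reseat_ram]. New: gpu_fault, reseat_ram.
Round 2: R3 [cable_seated ∧ reseat_ram → psu_ok]; R5 [reseat_ram ∧ gpu_fault → replace_psu]. New: psu_ok, replace_psu.
Round 3: R4 [replace_psu ∧ led_green → driver_loaded]. New: driver_loaded.
Round 4: R7 [replace_psu ∧ driver_loaded → network_up]. New: network_up.
Closure: {cable_seated, driver_loaded, fan_spinning, firmware_stale, gpu_fault, led_green, network_up, no_display, psu_ok, replace_psu, reseat_ram, update_required} — 12 facts.

12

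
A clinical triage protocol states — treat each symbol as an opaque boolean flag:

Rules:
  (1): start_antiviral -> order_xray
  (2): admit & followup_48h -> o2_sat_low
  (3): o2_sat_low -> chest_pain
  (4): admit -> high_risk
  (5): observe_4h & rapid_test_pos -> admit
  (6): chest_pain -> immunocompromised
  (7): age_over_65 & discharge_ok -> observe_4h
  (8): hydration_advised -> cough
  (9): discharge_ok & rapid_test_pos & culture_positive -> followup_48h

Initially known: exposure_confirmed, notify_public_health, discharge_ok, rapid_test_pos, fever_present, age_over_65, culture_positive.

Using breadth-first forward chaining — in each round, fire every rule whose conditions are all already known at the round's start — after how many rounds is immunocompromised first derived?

5

Round 1: (7) [age_over_65 & discharge_ok -> observe_4h]; (9) [discharge_ok & rapid_test_pos & culture_positive -> followup_48h]. New: observe_4h, followup_48h.
Round 2: (5) [observe_4h & rapid_test_pos -> admit]. New: admit.
Round 3: (2) [admit & followup_48h -> o2_sat_low]; (4) [admit -> high_risk]. New: o2_sat_low, high_risk.
Round 4: (3) [o2_sat_low -> chest_pain]. New: chest_pain.
Round 5: (6) [chest_pain -> immunocompromised]. New: immunocompromised.
immunocompromised first appears in round 5.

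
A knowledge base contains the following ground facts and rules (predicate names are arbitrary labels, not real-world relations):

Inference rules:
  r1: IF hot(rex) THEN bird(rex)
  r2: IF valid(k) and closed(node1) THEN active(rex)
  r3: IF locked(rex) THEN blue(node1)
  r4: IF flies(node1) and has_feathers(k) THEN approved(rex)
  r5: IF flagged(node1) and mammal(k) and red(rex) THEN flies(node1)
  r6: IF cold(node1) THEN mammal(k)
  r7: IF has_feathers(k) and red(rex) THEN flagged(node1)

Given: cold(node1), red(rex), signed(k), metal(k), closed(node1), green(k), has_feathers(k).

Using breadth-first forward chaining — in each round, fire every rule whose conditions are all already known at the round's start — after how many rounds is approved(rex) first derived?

Round 1: r6 [IF cold(node1) THEN mammal(k)]; r7 [IF has_feathers(k) and red(rex) THEN flagged(node1)]. New: mammal(k), flagged(node1).
Round 2: r5 [IF flagged(node1) and mammal(k) and red(rex) THEN flies(node1)]. New: flies(node1).
Round 3: r4 [IF flies(node1) and has_feathers(k) THEN approved(rex)]. New: approved(rex).
approved(rex) first appears in round 3.

3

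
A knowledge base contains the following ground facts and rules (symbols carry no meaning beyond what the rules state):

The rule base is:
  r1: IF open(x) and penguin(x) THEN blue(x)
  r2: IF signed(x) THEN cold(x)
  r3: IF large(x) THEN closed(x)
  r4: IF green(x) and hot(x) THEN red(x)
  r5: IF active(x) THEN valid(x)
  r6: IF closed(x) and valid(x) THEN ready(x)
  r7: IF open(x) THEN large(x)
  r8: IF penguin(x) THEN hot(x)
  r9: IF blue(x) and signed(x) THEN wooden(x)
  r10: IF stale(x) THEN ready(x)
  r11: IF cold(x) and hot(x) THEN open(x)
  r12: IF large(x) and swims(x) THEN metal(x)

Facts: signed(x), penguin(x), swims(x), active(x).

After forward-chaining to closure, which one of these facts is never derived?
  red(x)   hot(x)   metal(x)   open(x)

Round 1 fires r2, r5, r8, giving cold(x), valid(x), hot(x).
Round 2 fires r11, giving open(x).
Round 3 fires r1, r7, giving blue(x), large(x).
Round 4 fires r3, r9, r12, giving closed(x), wooden(x), metal(x).
Round 5 fires r6, giving ready(x).
Derived: hot(x) (round 1), open(x) (round 2), metal(x) (round 4). red(x) never appears in any round.

red(x)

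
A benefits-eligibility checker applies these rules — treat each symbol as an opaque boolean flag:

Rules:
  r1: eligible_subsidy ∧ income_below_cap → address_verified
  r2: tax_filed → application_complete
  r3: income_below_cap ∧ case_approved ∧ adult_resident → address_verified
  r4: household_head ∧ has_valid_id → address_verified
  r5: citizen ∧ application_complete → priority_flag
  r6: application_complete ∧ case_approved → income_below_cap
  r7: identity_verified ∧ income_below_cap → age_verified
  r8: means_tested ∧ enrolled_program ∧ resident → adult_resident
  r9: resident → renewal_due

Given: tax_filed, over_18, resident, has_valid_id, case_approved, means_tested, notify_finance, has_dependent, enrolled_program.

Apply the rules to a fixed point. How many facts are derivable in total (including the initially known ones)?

Round 1 fires r2, r8, r9, giving application_complete, adult_resident, renewal_due.
Round 2 fires r6, giving income_below_cap.
Round 3 fires r3, giving address_verified.
Closure: {address_verified, adult_resident, application_complete, case_approved, enrolled_program, has_dependent, has_valid_id, income_below_cap, means_tested, notify_finance, over_18, renewal_due, resident, tax_filed} — 14 facts.

14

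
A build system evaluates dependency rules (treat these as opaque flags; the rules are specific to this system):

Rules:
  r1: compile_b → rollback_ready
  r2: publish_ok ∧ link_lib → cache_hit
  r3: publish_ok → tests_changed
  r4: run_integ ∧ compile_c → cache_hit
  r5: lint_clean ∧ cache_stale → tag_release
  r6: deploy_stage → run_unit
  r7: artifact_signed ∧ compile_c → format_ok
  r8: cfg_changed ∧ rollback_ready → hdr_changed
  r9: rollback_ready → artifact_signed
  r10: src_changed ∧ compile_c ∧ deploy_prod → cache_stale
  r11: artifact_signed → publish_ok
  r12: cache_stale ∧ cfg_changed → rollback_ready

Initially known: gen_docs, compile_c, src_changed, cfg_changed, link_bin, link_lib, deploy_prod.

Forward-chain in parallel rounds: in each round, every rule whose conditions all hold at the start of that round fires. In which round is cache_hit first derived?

[1] r10 [src_changed ∧ compile_c ∧ deploy_prod → cache_stale]. ⇒ new: cache_stale.
[2] r12 [cache_stale ∧ cfg_changed → rollback_ready]. ⇒ new: rollback_ready.
[3] r8 [cfg_changed ∧ rollback_ready → hdr_changed]; r9 [rollback_ready → artifact_signed]. ⇒ new: hdr_changed, artifact_signed.
[4] r7 [artifact_signed ∧ compile_c → format_ok]; r11 [artifact_signed → publish_ok]. ⇒ new: format_ok, publish_ok.
[5] r2 [publish_ok ∧ link_lib → cache_hit]; r3 [publish_ok → tests_changed]. ⇒ new: cache_hit, tests_changed.
cache_hit first appears in round 5.

5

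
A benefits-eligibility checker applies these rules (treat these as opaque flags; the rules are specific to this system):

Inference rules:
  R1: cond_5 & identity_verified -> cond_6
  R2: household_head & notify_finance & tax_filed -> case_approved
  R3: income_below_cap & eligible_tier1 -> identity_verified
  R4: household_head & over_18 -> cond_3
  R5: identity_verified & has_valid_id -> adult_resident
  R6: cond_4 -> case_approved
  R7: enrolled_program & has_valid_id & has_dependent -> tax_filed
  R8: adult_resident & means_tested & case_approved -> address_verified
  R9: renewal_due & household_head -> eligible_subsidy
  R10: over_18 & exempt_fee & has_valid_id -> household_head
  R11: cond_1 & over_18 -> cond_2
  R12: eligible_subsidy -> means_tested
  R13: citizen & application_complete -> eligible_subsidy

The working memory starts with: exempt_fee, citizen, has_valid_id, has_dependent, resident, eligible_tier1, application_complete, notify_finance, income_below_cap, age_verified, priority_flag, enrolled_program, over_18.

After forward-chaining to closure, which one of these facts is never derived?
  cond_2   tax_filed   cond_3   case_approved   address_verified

Round 1 fires R3, R7, R10, R13, giving identity_verified, tax_filed, household_head, eligible_subsidy.
Round 2 fires R2, R4, R5, R12, giving case_approved, cond_3, adult_resident, means_tested.
Round 3 fires R8, giving address_verified.
Derived: address_verified (round 3), case_approved (round 2), cond_3 (round 2), tax_filed (round 1). cond_2 never appears in any round.

cond_2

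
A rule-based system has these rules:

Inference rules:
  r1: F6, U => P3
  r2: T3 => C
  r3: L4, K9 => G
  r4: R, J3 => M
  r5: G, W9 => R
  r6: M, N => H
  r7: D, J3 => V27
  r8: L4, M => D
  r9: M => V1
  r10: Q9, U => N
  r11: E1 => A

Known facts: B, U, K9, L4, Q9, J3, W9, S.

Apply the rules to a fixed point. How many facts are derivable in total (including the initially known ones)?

16

[1] r3 [L4, K9 => G]; r10 [Q9, U => N]. ⇒ new: G, N.
[2] r5 [G, W9 => R]. ⇒ new: R.
[3] r4 [R, J3 => M]. ⇒ new: M.
[4] r6 [M, N => H]; r8 [L4, M => D]; r9 [M => V1]. ⇒ new: H, D, V1.
[5] r7 [D, J3 => V27]. ⇒ new: V27.
Closure: {B, D, G, H, J3, K9, L4, M, N, Q9, R, S, U, V1, V27, W9} — 16 facts.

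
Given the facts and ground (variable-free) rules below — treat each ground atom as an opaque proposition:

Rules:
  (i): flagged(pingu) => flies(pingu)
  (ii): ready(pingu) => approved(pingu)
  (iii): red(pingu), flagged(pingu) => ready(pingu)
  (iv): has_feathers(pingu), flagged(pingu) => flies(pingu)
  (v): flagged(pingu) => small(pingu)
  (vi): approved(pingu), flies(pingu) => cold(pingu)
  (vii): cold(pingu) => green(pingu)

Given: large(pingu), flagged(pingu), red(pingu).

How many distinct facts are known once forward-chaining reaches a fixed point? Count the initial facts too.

Round 1: (i) [flagged(pingu) => flies(pingu)]; (iii) [red(pingu), flagged(pingu) => ready(pingu)]; (v) [flagged(pingu) => small(pingu)]. Adds flies(pingu), ready(pingu), small(pingu).
Round 2: (ii) [ready(pingu) => approved(pingu)]. Adds approved(pingu).
Round 3: (vi) [approved(pingu), flies(pingu) => cold(pingu)]. Adds cold(pingu).
Round 4: (vii) [cold(pingu) => green(pingu)]. Adds green(pingu).
Closure: {approved(pingu), cold(pingu), flagged(pingu), flies(pingu), green(pingu), large(pingu), ready(pingu), red(pingu), small(pingu)} — 9 facts.

9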